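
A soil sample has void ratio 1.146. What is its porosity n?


Using the relation n = e / (1 + e)
n = 1.146 / (1 + 1.146)
n = 1.146 / 2.146
n = 0.534


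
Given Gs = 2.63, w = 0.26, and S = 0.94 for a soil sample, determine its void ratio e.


Result: 0.7274

Derivation:
Using the relation e = Gs * w / S
e = 2.63 * 0.26 / 0.94
e = 0.7274


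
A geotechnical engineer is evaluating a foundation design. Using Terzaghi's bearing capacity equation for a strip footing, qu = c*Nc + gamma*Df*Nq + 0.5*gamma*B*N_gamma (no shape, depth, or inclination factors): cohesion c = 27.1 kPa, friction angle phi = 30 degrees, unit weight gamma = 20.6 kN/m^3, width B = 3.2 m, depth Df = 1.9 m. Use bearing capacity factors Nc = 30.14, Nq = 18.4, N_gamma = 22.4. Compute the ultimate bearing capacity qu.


Result: 2275.27 kPa

Derivation:
Compute qu = c*Nc + gamma*Df*Nq + 0.5*gamma*B*N_gamma
Term 1: 27.1 * 30.14 = 816.794
Term 2: 20.6 * 1.9 * 18.4 = 720.176
Term 3: 0.5 * 20.6 * 3.2 * 22.4 = 738.304
qu = 816.794 + 720.176 + 738.304
qu = 2275.27 kPa


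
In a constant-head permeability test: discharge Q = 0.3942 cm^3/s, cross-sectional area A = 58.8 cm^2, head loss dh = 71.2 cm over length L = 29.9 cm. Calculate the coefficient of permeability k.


Result: 0.002815 cm/s

Derivation:
Compute hydraulic gradient:
i = dh / L = 71.2 / 29.9 = 2.38127
Then apply Darcy's law:
k = Q / (A * i)
k = 0.3942 / (58.8 * 2.38127)
k = 0.3942 / 140.019
k = 0.002815 cm/s


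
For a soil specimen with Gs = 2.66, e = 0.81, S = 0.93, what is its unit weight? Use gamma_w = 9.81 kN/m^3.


Result: 18.5 kN/m^3

Derivation:
Using gamma = gamma_w * (Gs + S*e) / (1 + e)
Numerator: Gs + S*e = 2.66 + 0.93*0.81 = 3.4133
Denominator: 1 + e = 1 + 0.81 = 1.81
gamma = 9.81 * 3.4133 / 1.81
gamma = 18.5 kN/m^3


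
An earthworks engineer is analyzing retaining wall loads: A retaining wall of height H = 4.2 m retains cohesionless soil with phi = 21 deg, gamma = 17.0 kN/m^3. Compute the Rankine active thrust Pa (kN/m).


Compute active earth pressure coefficient:
Ka = tan^2(45 - phi/2) = tan^2(34.5) = 0.472355
Compute active force:
Pa = 0.5 * Ka * gamma * H^2
Pa = 0.5 * 0.472355 * 17.0 * 4.2^2
Pa = 70.82 kN/m


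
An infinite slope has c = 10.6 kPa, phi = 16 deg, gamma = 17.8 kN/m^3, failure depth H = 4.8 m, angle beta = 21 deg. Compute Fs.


Result: 1.118

Derivation:
Using Fs = c / (gamma*H*sin(beta)*cos(beta)) + tan(phi)/tan(beta)
Cohesion contribution = 10.6 / (17.8*4.8*sin(21)*cos(21))
Cohesion contribution = 0.37082
Friction contribution = tan(16)/tan(21) = 0.746997
Fs = 0.37082 + 0.746997
Fs = 1.118


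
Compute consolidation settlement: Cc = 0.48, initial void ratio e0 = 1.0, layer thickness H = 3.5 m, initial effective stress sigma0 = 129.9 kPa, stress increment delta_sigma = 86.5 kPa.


Result: 0.1862 m

Derivation:
Using Sc = Cc * H / (1 + e0) * log10((sigma0 + delta_sigma) / sigma0)
Stress ratio = (129.9 + 86.5) / 129.9 = 1.6659
log10(1.6659) = 0.221648
Cc * H / (1 + e0) = 0.48 * 3.5 / (1 + 1.0) = 0.84
Sc = 0.84 * 0.221648
Sc = 0.1862 m


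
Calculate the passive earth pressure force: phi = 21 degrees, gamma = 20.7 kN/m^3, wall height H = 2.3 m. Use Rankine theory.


Compute passive earth pressure coefficient:
Kp = tan^2(45 + phi/2) = tan^2(55.5) = 2.117051
Compute passive force:
Pp = 0.5 * Kp * gamma * H^2
Pp = 0.5 * 2.117051 * 20.7 * 2.3^2
Pp = 115.91 kN/m


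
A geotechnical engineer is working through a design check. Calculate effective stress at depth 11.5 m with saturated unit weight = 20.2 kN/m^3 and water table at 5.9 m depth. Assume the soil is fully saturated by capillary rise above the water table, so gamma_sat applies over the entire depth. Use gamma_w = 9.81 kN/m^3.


Total stress = gamma_sat * depth
sigma = 20.2 * 11.5 = 232.3 kPa
Pore water pressure u = gamma_w * (depth - d_wt)
u = 9.81 * (11.5 - 5.9) = 54.936 kPa
Effective stress = sigma - u
sigma' = 232.3 - 54.936 = 177.36 kPa


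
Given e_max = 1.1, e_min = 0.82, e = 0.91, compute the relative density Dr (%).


Result: 67.86 %

Derivation:
Using Dr = (e_max - e) / (e_max - e_min) * 100
e_max - e = 1.1 - 0.91 = 0.19
e_max - e_min = 1.1 - 0.82 = 0.28
Dr = 0.19 / 0.28 * 100
Dr = 67.86 %


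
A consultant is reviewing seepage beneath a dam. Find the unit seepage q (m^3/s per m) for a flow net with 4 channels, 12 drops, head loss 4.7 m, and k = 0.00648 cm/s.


Result: 0.0001015 m^3/s per m

Derivation:
Convert k to m/s for unit consistency with H:
k = 0.00648 cm/s = 0.00648 / 100 m/s = 6.48e-05 m/s
Using q = k * H * Nf / Nd
Nf / Nd = 4 / 12 = 0.3333
q = 6.48e-05 * 4.7 * 0.3333
q = 0.0001015 m^3/s per m


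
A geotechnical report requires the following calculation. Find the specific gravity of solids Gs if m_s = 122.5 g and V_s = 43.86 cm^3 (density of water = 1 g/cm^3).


Using Gs = m_s / (V_s * rho_w)
Since rho_w = 1 g/cm^3:
Gs = 122.5 / 43.86
Gs = 2.793


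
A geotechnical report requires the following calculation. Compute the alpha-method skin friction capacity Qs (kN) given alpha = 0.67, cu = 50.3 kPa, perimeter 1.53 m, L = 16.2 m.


Result: 835.31 kN

Derivation:
Using Qs = alpha * cu * perimeter * L
Qs = 0.67 * 50.3 * 1.53 * 16.2
Qs = 835.31 kN


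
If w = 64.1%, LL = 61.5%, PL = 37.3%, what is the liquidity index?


First compute the plasticity index:
PI = LL - PL = 61.5 - 37.3 = 24.2
Then compute the liquidity index:
LI = (w - PL) / PI
LI = (64.1 - 37.3) / 24.2
LI = 1.107


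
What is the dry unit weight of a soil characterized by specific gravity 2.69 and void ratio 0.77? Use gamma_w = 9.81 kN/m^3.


Using gamma_d = Gs * gamma_w / (1 + e)
gamma_d = 2.69 * 9.81 / (1 + 0.77)
gamma_d = 2.69 * 9.81 / 1.77
gamma_d = 14.909 kN/m^3


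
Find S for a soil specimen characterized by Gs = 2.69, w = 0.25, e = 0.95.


Using S = Gs * w / e
S = 2.69 * 0.25 / 0.95
S = 0.7079


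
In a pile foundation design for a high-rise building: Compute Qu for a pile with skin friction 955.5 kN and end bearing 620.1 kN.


Using Qu = Qf + Qb
Qu = 955.5 + 620.1
Qu = 1575.6 kN


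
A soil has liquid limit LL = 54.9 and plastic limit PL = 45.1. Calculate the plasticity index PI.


Using PI = LL - PL
PI = 54.9 - 45.1
PI = 9.8


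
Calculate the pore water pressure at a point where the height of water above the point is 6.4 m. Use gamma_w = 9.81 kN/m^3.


Using u = gamma_w * h_w
u = 9.81 * 6.4
u = 62.78 kPa


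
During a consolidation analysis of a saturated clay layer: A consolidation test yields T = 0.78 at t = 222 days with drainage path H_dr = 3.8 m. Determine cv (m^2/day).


Using cv = T * H_dr^2 / t
H_dr^2 = 3.8^2 = 14.44
cv = 0.78 * 14.44 / 222
cv = 0.05074 m^2/day


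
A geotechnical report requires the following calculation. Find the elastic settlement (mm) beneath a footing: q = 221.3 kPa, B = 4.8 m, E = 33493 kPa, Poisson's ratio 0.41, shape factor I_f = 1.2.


Using Se = q * B * (1 - nu^2) * I_f / E
1 - nu^2 = 1 - 0.41^2 = 0.8319
Se = 221.3 * 4.8 * 0.8319 * 1.2 / 33493
Se = 0.031661 m
Convert to mm: Se = 0.031661 * 1000 = 31.661 mm


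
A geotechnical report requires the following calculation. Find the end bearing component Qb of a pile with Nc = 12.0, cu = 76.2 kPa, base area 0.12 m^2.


Result: 109.73 kN

Derivation:
Using Qb = Nc * cu * Ab
Qb = 12.0 * 76.2 * 0.12
Qb = 109.73 kN


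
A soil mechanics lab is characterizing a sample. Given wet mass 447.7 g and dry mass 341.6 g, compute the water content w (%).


Using w = (m_wet - m_dry) / m_dry * 100
m_wet - m_dry = 447.7 - 341.6 = 106.1 g
w = 106.1 / 341.6 * 100
w = 31.06 %


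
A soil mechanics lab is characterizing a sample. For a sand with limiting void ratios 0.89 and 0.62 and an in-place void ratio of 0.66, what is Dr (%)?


Using Dr = (e_max - e) / (e_max - e_min) * 100
e_max - e = 0.89 - 0.66 = 0.23
e_max - e_min = 0.89 - 0.62 = 0.27
Dr = 0.23 / 0.27 * 100
Dr = 85.19 %


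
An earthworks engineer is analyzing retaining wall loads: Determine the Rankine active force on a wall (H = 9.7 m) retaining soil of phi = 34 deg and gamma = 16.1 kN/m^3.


Compute active earth pressure coefficient:
Ka = tan^2(45 - phi/2) = tan^2(28.0) = 0.282715
Compute active force:
Pa = 0.5 * Ka * gamma * H^2
Pa = 0.5 * 0.282715 * 16.1 * 9.7^2
Pa = 214.14 kN/m


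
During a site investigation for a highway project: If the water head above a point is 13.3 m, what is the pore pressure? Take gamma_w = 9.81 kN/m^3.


Result: 130.47 kPa

Derivation:
Using u = gamma_w * h_w
u = 9.81 * 13.3
u = 130.47 kPa


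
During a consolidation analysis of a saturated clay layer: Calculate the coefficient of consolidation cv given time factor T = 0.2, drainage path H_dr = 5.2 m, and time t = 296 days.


Using cv = T * H_dr^2 / t
H_dr^2 = 5.2^2 = 27.04
cv = 0.2 * 27.04 / 296
cv = 0.01827 m^2/day


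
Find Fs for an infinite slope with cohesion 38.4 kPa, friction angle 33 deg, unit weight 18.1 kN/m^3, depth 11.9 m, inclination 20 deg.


Using Fs = c / (gamma*H*sin(beta)*cos(beta)) + tan(phi)/tan(beta)
Cohesion contribution = 38.4 / (18.1*11.9*sin(20)*cos(20))
Cohesion contribution = 0.554713
Friction contribution = tan(33)/tan(20) = 1.78423
Fs = 0.554713 + 1.78423
Fs = 2.339


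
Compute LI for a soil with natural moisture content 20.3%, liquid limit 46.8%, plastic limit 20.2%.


First compute the plasticity index:
PI = LL - PL = 46.8 - 20.2 = 26.6
Then compute the liquidity index:
LI = (w - PL) / PI
LI = (20.3 - 20.2) / 26.6
LI = 0.004


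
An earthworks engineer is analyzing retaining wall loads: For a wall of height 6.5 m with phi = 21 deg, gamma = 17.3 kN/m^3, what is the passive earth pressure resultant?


Compute passive earth pressure coefficient:
Kp = tan^2(45 + phi/2) = tan^2(55.5) = 2.117051
Compute passive force:
Pp = 0.5 * Kp * gamma * H^2
Pp = 0.5 * 2.117051 * 17.3 * 6.5^2
Pp = 773.7 kN/m


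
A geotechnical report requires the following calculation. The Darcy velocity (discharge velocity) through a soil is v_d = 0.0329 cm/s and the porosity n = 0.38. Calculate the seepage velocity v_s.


Using v_s = v_d / n
v_s = 0.0329 / 0.38
v_s = 0.08658 cm/s


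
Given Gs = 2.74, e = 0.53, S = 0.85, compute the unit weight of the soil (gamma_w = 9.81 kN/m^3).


Using gamma = gamma_w * (Gs + S*e) / (1 + e)
Numerator: Gs + S*e = 2.74 + 0.85*0.53 = 3.1905
Denominator: 1 + e = 1 + 0.53 = 1.53
gamma = 9.81 * 3.1905 / 1.53
gamma = 20.457 kN/m^3


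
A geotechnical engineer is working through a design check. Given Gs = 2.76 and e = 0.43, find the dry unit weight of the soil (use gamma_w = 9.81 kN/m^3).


Using gamma_d = Gs * gamma_w / (1 + e)
gamma_d = 2.76 * 9.81 / (1 + 0.43)
gamma_d = 2.76 * 9.81 / 1.43
gamma_d = 18.934 kN/m^3


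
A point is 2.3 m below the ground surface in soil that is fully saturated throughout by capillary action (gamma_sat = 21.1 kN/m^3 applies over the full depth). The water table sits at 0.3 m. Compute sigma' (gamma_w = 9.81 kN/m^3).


Total stress = gamma_sat * depth
sigma = 21.1 * 2.3 = 48.53 kPa
Pore water pressure u = gamma_w * (depth - d_wt)
u = 9.81 * (2.3 - 0.3) = 19.62 kPa
Effective stress = sigma - u
sigma' = 48.53 - 19.62 = 28.91 kPa


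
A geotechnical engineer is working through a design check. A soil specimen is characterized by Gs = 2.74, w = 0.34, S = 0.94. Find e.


Using the relation e = Gs * w / S
e = 2.74 * 0.34 / 0.94
e = 0.9911


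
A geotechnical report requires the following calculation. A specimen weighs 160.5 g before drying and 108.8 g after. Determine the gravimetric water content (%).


Using w = (m_wet - m_dry) / m_dry * 100
m_wet - m_dry = 160.5 - 108.8 = 51.7 g
w = 51.7 / 108.8 * 100
w = 47.52 %


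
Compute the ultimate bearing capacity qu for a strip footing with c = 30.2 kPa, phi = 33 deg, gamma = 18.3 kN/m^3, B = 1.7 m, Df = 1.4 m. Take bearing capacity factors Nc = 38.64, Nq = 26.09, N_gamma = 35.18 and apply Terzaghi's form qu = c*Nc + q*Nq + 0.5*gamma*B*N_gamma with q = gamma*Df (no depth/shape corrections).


Result: 2382.58 kPa

Derivation:
Compute qu = c*Nc + gamma*Df*Nq + 0.5*gamma*B*N_gamma
Term 1: 30.2 * 38.64 = 1166.928
Term 2: 18.3 * 1.4 * 26.09 = 668.4258
Term 3: 0.5 * 18.3 * 1.7 * 35.18 = 547.2249
qu = 1166.928 + 668.4258 + 547.2249
qu = 2382.58 kPa


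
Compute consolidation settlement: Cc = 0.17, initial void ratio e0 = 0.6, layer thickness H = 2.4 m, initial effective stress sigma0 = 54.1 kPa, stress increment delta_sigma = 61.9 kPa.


Result: 0.0845 m

Derivation:
Using Sc = Cc * H / (1 + e0) * log10((sigma0 + delta_sigma) / sigma0)
Stress ratio = (54.1 + 61.9) / 54.1 = 2.14418
log10(2.14418) = 0.331261
Cc * H / (1 + e0) = 0.17 * 2.4 / (1 + 0.6) = 0.255
Sc = 0.255 * 0.331261
Sc = 0.0845 m


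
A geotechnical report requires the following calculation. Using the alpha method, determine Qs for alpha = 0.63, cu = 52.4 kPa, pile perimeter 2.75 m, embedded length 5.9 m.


Result: 535.62 kN

Derivation:
Using Qs = alpha * cu * perimeter * L
Qs = 0.63 * 52.4 * 2.75 * 5.9
Qs = 535.62 kN


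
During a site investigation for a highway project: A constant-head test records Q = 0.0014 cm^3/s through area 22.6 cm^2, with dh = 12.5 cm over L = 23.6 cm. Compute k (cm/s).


Compute hydraulic gradient:
i = dh / L = 12.5 / 23.6 = 0.529661
Then apply Darcy's law:
k = Q / (A * i)
k = 0.0014 / (22.6 * 0.529661)
k = 0.0014 / 11.9703
k = 0.000117 cm/s


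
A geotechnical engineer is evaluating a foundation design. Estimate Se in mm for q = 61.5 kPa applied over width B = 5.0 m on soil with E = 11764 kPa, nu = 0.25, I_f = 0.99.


Result: 24.26 mm

Derivation:
Using Se = q * B * (1 - nu^2) * I_f / E
1 - nu^2 = 1 - 0.25^2 = 0.9375
Se = 61.5 * 5.0 * 0.9375 * 0.99 / 11764
Se = 0.024260 m
Convert to mm: Se = 0.024260 * 1000 = 24.26 mm


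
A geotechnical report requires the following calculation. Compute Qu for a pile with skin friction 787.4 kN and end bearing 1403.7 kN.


Using Qu = Qf + Qb
Qu = 787.4 + 1403.7
Qu = 2191.1 kN


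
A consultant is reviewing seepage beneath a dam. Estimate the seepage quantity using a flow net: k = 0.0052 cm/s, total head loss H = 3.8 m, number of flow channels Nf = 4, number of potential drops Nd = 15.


Convert k to m/s for unit consistency with H:
k = 0.0052 cm/s = 0.0052 / 100 m/s = 5.2e-05 m/s
Using q = k * H * Nf / Nd
Nf / Nd = 4 / 15 = 0.2667
q = 5.2e-05 * 3.8 * 0.2667
q = 5.269e-05 m^3/s per m


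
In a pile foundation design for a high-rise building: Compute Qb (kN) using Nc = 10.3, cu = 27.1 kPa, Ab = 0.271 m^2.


Result: 75.64 kN

Derivation:
Using Qb = Nc * cu * Ab
Qb = 10.3 * 27.1 * 0.271
Qb = 75.64 kN


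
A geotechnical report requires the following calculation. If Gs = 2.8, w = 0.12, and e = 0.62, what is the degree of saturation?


Using S = Gs * w / e
S = 2.8 * 0.12 / 0.62
S = 0.5419


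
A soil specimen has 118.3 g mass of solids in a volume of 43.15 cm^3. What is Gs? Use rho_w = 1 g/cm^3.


Using Gs = m_s / (V_s * rho_w)
Since rho_w = 1 g/cm^3:
Gs = 118.3 / 43.15
Gs = 2.742


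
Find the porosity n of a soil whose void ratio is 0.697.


Using the relation n = e / (1 + e)
n = 0.697 / (1 + 0.697)
n = 0.697 / 1.697
n = 0.4107


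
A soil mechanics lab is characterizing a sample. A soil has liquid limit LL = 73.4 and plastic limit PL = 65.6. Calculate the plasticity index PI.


Using PI = LL - PL
PI = 73.4 - 65.6
PI = 7.8


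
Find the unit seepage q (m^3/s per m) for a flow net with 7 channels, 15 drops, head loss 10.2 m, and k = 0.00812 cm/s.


Result: 0.0003865 m^3/s per m

Derivation:
Convert k to m/s for unit consistency with H:
k = 0.00812 cm/s = 0.00812 / 100 m/s = 8.12e-05 m/s
Using q = k * H * Nf / Nd
Nf / Nd = 7 / 15 = 0.4667
q = 8.12e-05 * 10.2 * 0.4667
q = 0.0003865 m^3/s per m


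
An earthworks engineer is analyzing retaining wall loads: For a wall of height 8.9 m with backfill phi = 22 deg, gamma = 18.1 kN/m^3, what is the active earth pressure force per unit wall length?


Result: 326.14 kN/m

Derivation:
Compute active earth pressure coefficient:
Ka = tan^2(45 - phi/2) = tan^2(34.0) = 0.454962
Compute active force:
Pa = 0.5 * Ka * gamma * H^2
Pa = 0.5 * 0.454962 * 18.1 * 8.9^2
Pa = 326.14 kN/m


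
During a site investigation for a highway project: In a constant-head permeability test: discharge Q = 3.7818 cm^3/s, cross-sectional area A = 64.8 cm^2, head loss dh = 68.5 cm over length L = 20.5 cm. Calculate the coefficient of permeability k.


Compute hydraulic gradient:
i = dh / L = 68.5 / 20.5 = 3.34146
Then apply Darcy's law:
k = Q / (A * i)
k = 3.7818 / (64.8 * 3.34146)
k = 3.7818 / 216.527
k = 0.017466 cm/s


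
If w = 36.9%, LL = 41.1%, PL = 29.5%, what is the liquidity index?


First compute the plasticity index:
PI = LL - PL = 41.1 - 29.5 = 11.6
Then compute the liquidity index:
LI = (w - PL) / PI
LI = (36.9 - 29.5) / 11.6
LI = 0.638


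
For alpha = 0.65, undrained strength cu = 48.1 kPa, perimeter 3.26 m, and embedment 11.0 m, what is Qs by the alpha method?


Using Qs = alpha * cu * perimeter * L
Qs = 0.65 * 48.1 * 3.26 * 11.0
Qs = 1121.16 kN


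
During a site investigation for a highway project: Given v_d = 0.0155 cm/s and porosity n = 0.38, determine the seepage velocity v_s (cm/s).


Result: 0.04079 cm/s

Derivation:
Using v_s = v_d / n
v_s = 0.0155 / 0.38
v_s = 0.04079 cm/s


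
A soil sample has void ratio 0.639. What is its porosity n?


Using the relation n = e / (1 + e)
n = 0.639 / (1 + 0.639)
n = 0.639 / 1.639
n = 0.3899


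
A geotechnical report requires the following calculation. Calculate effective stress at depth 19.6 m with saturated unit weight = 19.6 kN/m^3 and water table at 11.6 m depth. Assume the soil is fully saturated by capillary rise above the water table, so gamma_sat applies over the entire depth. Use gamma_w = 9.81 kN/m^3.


Result: 305.68 kPa

Derivation:
Total stress = gamma_sat * depth
sigma = 19.6 * 19.6 = 384.16 kPa
Pore water pressure u = gamma_w * (depth - d_wt)
u = 9.81 * (19.6 - 11.6) = 78.48 kPa
Effective stress = sigma - u
sigma' = 384.16 - 78.48 = 305.68 kPa


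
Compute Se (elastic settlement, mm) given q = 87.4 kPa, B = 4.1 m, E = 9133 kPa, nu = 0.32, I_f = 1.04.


Using Se = q * B * (1 - nu^2) * I_f / E
1 - nu^2 = 1 - 0.32^2 = 0.8976
Se = 87.4 * 4.1 * 0.8976 * 1.04 / 9133
Se = 0.036627 m
Convert to mm: Se = 0.036627 * 1000 = 36.627 mm


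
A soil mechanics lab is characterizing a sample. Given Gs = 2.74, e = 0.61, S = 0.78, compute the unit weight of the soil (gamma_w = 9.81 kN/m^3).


Using gamma = gamma_w * (Gs + S*e) / (1 + e)
Numerator: Gs + S*e = 2.74 + 0.78*0.61 = 3.2158
Denominator: 1 + e = 1 + 0.61 = 1.61
gamma = 9.81 * 3.2158 / 1.61
gamma = 19.594 kN/m^3


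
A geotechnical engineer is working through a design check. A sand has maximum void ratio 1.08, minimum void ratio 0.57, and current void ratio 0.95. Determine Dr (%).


Using Dr = (e_max - e) / (e_max - e_min) * 100
e_max - e = 1.08 - 0.95 = 0.13
e_max - e_min = 1.08 - 0.57 = 0.51
Dr = 0.13 / 0.51 * 100
Dr = 25.49 %


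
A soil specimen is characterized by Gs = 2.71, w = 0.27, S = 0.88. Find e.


Using the relation e = Gs * w / S
e = 2.71 * 0.27 / 0.88
e = 0.8315


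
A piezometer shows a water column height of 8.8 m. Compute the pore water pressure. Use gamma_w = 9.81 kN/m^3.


Using u = gamma_w * h_w
u = 9.81 * 8.8
u = 86.33 kPa


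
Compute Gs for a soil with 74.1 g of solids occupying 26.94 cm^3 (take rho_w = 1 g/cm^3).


Result: 2.751

Derivation:
Using Gs = m_s / (V_s * rho_w)
Since rho_w = 1 g/cm^3:
Gs = 74.1 / 26.94
Gs = 2.751


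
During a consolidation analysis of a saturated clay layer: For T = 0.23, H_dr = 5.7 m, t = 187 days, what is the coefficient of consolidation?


Result: 0.03996 m^2/day

Derivation:
Using cv = T * H_dr^2 / t
H_dr^2 = 5.7^2 = 32.49
cv = 0.23 * 32.49 / 187
cv = 0.03996 m^2/day


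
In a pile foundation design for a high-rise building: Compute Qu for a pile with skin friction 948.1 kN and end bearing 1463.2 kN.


Result: 2411.3 kN

Derivation:
Using Qu = Qf + Qb
Qu = 948.1 + 1463.2
Qu = 2411.3 kN


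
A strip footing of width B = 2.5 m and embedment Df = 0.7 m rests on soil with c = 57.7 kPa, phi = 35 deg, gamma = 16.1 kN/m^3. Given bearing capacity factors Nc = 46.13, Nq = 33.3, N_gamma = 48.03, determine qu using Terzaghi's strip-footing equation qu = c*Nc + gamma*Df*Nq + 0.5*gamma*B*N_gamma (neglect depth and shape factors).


Result: 4003.6 kPa

Derivation:
Compute qu = c*Nc + gamma*Df*Nq + 0.5*gamma*B*N_gamma
Term 1: 57.7 * 46.13 = 2661.701
Term 2: 16.1 * 0.7 * 33.3 = 375.291
Term 3: 0.5 * 16.1 * 2.5 * 48.03 = 966.60375
qu = 2661.701 + 375.291 + 966.60375
qu = 4003.6 kPa


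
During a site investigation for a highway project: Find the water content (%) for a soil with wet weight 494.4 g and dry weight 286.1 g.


Result: 72.81 %

Derivation:
Using w = (m_wet - m_dry) / m_dry * 100
m_wet - m_dry = 494.4 - 286.1 = 208.3 g
w = 208.3 / 286.1 * 100
w = 72.81 %


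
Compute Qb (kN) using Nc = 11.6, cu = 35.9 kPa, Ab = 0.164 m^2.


Using Qb = Nc * cu * Ab
Qb = 11.6 * 35.9 * 0.164
Qb = 68.3 kN


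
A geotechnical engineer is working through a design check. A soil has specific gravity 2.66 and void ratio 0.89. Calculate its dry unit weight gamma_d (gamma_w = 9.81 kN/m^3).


Using gamma_d = Gs * gamma_w / (1 + e)
gamma_d = 2.66 * 9.81 / (1 + 0.89)
gamma_d = 2.66 * 9.81 / 1.89
gamma_d = 13.807 kN/m^3


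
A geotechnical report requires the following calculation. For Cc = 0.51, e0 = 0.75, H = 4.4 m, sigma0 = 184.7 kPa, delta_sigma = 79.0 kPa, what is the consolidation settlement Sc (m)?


Using Sc = Cc * H / (1 + e0) * log10((sigma0 + delta_sigma) / sigma0)
Stress ratio = (184.7 + 79.0) / 184.7 = 1.42772
log10(1.42772) = 0.154643
Cc * H / (1 + e0) = 0.51 * 4.4 / (1 + 0.75) = 1.28229
Sc = 1.28229 * 0.154643
Sc = 0.1983 m


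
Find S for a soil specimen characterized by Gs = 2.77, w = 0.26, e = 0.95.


Using S = Gs * w / e
S = 2.77 * 0.26 / 0.95
S = 0.7581


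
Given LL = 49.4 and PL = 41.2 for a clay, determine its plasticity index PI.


Using PI = LL - PL
PI = 49.4 - 41.2
PI = 8.2


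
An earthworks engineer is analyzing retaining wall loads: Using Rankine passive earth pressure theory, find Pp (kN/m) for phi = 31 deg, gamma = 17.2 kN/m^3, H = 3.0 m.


Compute passive earth pressure coefficient:
Kp = tan^2(45 + phi/2) = tan^2(60.5) = 3.124035
Compute passive force:
Pp = 0.5 * Kp * gamma * H^2
Pp = 0.5 * 3.124035 * 17.2 * 3.0^2
Pp = 241.8 kN/m


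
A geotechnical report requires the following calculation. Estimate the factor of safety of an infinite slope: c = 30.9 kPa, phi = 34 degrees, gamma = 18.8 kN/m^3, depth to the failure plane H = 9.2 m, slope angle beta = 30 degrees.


Using Fs = c / (gamma*H*sin(beta)*cos(beta)) + tan(phi)/tan(beta)
Cohesion contribution = 30.9 / (18.8*9.2*sin(30)*cos(30))
Cohesion contribution = 0.412584
Friction contribution = tan(34)/tan(30) = 1.16828
Fs = 0.412584 + 1.16828
Fs = 1.581


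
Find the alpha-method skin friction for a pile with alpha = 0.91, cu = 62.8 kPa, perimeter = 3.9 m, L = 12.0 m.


Result: 2674.53 kN

Derivation:
Using Qs = alpha * cu * perimeter * L
Qs = 0.91 * 62.8 * 3.9 * 12.0
Qs = 2674.53 kN


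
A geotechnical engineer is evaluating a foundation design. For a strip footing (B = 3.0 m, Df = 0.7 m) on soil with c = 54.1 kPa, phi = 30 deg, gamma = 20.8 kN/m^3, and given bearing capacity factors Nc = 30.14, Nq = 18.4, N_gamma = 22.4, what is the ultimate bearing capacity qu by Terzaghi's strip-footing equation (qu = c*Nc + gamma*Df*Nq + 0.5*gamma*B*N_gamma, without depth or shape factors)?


Compute qu = c*Nc + gamma*Df*Nq + 0.5*gamma*B*N_gamma
Term 1: 54.1 * 30.14 = 1630.574
Term 2: 20.8 * 0.7 * 18.4 = 267.904
Term 3: 0.5 * 20.8 * 3.0 * 22.4 = 698.88
qu = 1630.574 + 267.904 + 698.88
qu = 2597.36 kPa


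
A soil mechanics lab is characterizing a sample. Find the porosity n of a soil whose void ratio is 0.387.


Using the relation n = e / (1 + e)
n = 0.387 / (1 + 0.387)
n = 0.387 / 1.387
n = 0.279


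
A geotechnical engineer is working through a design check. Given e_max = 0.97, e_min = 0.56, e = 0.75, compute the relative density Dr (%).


Using Dr = (e_max - e) / (e_max - e_min) * 100
e_max - e = 0.97 - 0.75 = 0.22
e_max - e_min = 0.97 - 0.56 = 0.41
Dr = 0.22 / 0.41 * 100
Dr = 53.66 %


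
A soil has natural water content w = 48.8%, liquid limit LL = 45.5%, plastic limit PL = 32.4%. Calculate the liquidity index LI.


First compute the plasticity index:
PI = LL - PL = 45.5 - 32.4 = 13.1
Then compute the liquidity index:
LI = (w - PL) / PI
LI = (48.8 - 32.4) / 13.1
LI = 1.252


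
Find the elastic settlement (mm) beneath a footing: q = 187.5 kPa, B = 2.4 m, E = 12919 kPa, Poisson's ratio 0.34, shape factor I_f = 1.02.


Using Se = q * B * (1 - nu^2) * I_f / E
1 - nu^2 = 1 - 0.34^2 = 0.8844
Se = 187.5 * 2.4 * 0.8844 * 1.02 / 12919
Se = 0.031422 m
Convert to mm: Se = 0.031422 * 1000 = 31.422 mm


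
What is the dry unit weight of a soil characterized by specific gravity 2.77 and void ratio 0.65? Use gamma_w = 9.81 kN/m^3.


Result: 16.469 kN/m^3

Derivation:
Using gamma_d = Gs * gamma_w / (1 + e)
gamma_d = 2.77 * 9.81 / (1 + 0.65)
gamma_d = 2.77 * 9.81 / 1.65
gamma_d = 16.469 kN/m^3


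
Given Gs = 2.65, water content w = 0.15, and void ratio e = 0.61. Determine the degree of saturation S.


Using S = Gs * w / e
S = 2.65 * 0.15 / 0.61
S = 0.6516


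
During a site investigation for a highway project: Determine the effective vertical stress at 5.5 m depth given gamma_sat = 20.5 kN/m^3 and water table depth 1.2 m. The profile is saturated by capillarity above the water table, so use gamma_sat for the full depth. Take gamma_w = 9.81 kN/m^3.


Total stress = gamma_sat * depth
sigma = 20.5 * 5.5 = 112.75 kPa
Pore water pressure u = gamma_w * (depth - d_wt)
u = 9.81 * (5.5 - 1.2) = 42.183 kPa
Effective stress = sigma - u
sigma' = 112.75 - 42.183 = 70.57 kPa


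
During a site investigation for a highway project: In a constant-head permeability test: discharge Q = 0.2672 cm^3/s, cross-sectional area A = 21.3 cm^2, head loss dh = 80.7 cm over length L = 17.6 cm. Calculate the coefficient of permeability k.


Compute hydraulic gradient:
i = dh / L = 80.7 / 17.6 = 4.58523
Then apply Darcy's law:
k = Q / (A * i)
k = 0.2672 / (21.3 * 4.58523)
k = 0.2672 / 97.6653
k = 0.002736 cm/s


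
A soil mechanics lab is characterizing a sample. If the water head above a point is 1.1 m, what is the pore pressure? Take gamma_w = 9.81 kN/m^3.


Result: 10.79 kPa

Derivation:
Using u = gamma_w * h_w
u = 9.81 * 1.1
u = 10.79 kPa


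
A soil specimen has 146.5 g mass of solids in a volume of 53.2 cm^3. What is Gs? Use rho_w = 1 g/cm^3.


Using Gs = m_s / (V_s * rho_w)
Since rho_w = 1 g/cm^3:
Gs = 146.5 / 53.2
Gs = 2.754


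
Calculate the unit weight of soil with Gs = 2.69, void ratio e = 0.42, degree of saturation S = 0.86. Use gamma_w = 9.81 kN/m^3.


Result: 21.079 kN/m^3

Derivation:
Using gamma = gamma_w * (Gs + S*e) / (1 + e)
Numerator: Gs + S*e = 2.69 + 0.86*0.42 = 3.0512
Denominator: 1 + e = 1 + 0.42 = 1.42
gamma = 9.81 * 3.0512 / 1.42
gamma = 21.079 kN/m^3


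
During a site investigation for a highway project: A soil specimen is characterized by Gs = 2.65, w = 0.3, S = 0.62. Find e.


Using the relation e = Gs * w / S
e = 2.65 * 0.3 / 0.62
e = 1.2823


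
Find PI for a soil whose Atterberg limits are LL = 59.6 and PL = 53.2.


Using PI = LL - PL
PI = 59.6 - 53.2
PI = 6.4


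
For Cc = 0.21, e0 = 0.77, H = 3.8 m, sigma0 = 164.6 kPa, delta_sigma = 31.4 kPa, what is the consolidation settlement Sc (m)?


Using Sc = Cc * H / (1 + e0) * log10((sigma0 + delta_sigma) / sigma0)
Stress ratio = (164.6 + 31.4) / 164.6 = 1.19077
log10(1.19077) = 0.0758262
Cc * H / (1 + e0) = 0.21 * 3.8 / (1 + 0.77) = 0.450847
Sc = 0.450847 * 0.0758262
Sc = 0.0342 m


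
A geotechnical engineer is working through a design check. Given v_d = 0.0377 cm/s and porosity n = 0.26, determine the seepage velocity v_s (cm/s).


Using v_s = v_d / n
v_s = 0.0377 / 0.26
v_s = 0.145 cm/s


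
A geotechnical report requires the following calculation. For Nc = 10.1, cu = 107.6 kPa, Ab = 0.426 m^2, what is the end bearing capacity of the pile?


Result: 462.96 kN

Derivation:
Using Qb = Nc * cu * Ab
Qb = 10.1 * 107.6 * 0.426
Qb = 462.96 kN


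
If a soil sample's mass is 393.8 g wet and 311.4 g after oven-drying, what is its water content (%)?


Using w = (m_wet - m_dry) / m_dry * 100
m_wet - m_dry = 393.8 - 311.4 = 82.4 g
w = 82.4 / 311.4 * 100
w = 26.46 %


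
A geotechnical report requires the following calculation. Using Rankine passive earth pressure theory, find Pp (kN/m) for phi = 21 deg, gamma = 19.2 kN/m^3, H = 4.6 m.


Result: 430.05 kN/m

Derivation:
Compute passive earth pressure coefficient:
Kp = tan^2(45 + phi/2) = tan^2(55.5) = 2.117051
Compute passive force:
Pp = 0.5 * Kp * gamma * H^2
Pp = 0.5 * 2.117051 * 19.2 * 4.6^2
Pp = 430.05 kN/m


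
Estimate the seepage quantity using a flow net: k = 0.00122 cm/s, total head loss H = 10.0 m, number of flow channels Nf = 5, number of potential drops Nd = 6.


Result: 0.0001017 m^3/s per m

Derivation:
Convert k to m/s for unit consistency with H:
k = 0.00122 cm/s = 0.00122 / 100 m/s = 1.22e-05 m/s
Using q = k * H * Nf / Nd
Nf / Nd = 5 / 6 = 0.8333
q = 1.22e-05 * 10.0 * 0.8333
q = 0.0001017 m^3/s per m


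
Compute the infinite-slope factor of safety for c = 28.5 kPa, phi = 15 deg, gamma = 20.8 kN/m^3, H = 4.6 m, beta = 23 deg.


Result: 1.459

Derivation:
Using Fs = c / (gamma*H*sin(beta)*cos(beta)) + tan(phi)/tan(beta)
Cohesion contribution = 28.5 / (20.8*4.6*sin(23)*cos(23))
Cohesion contribution = 0.82817
Friction contribution = tan(15)/tan(23) = 0.631249
Fs = 0.82817 + 0.631249
Fs = 1.459


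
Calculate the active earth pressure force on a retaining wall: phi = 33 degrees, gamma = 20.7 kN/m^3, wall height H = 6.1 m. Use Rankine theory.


Compute active earth pressure coefficient:
Ka = tan^2(45 - phi/2) = tan^2(28.5) = 0.294801
Compute active force:
Pa = 0.5 * Ka * gamma * H^2
Pa = 0.5 * 0.294801 * 20.7 * 6.1^2
Pa = 113.53 kN/m


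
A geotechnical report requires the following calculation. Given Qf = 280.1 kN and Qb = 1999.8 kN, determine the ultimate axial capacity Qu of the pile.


Using Qu = Qf + Qb
Qu = 280.1 + 1999.8
Qu = 2279.9 kN


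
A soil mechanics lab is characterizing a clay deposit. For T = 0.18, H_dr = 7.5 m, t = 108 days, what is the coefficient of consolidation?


Result: 0.09375 m^2/day

Derivation:
Using cv = T * H_dr^2 / t
H_dr^2 = 7.5^2 = 56.25
cv = 0.18 * 56.25 / 108
cv = 0.09375 m^2/day


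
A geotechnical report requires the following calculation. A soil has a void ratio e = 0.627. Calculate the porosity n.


Using the relation n = e / (1 + e)
n = 0.627 / (1 + 0.627)
n = 0.627 / 1.627
n = 0.3854


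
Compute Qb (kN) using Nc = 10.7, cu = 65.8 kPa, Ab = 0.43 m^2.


Using Qb = Nc * cu * Ab
Qb = 10.7 * 65.8 * 0.43
Qb = 302.75 kN


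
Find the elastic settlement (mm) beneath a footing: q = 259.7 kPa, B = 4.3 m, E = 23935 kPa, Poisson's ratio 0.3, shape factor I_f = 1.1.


Using Se = q * B * (1 - nu^2) * I_f / E
1 - nu^2 = 1 - 0.3^2 = 0.91
Se = 259.7 * 4.3 * 0.91 * 1.1 / 23935
Se = 0.046703 m
Convert to mm: Se = 0.046703 * 1000 = 46.703 mm


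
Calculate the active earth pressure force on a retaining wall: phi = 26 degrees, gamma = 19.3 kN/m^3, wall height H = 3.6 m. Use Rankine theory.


Compute active earth pressure coefficient:
Ka = tan^2(45 - phi/2) = tan^2(32.0) = 0.390462
Compute active force:
Pa = 0.5 * Ka * gamma * H^2
Pa = 0.5 * 0.390462 * 19.3 * 3.6^2
Pa = 48.83 kN/m


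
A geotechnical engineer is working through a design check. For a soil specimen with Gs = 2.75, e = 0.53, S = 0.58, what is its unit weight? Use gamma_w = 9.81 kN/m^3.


Using gamma = gamma_w * (Gs + S*e) / (1 + e)
Numerator: Gs + S*e = 2.75 + 0.58*0.53 = 3.0574
Denominator: 1 + e = 1 + 0.53 = 1.53
gamma = 9.81 * 3.0574 / 1.53
gamma = 19.603 kN/m^3


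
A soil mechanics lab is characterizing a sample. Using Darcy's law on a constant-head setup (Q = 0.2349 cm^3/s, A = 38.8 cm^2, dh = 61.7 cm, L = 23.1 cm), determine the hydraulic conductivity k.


Compute hydraulic gradient:
i = dh / L = 61.7 / 23.1 = 2.671
Then apply Darcy's law:
k = Q / (A * i)
k = 0.2349 / (38.8 * 2.671)
k = 0.2349 / 103.635
k = 0.002267 cm/s


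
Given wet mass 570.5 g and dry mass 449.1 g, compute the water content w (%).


Using w = (m_wet - m_dry) / m_dry * 100
m_wet - m_dry = 570.5 - 449.1 = 121.4 g
w = 121.4 / 449.1 * 100
w = 27.03 %


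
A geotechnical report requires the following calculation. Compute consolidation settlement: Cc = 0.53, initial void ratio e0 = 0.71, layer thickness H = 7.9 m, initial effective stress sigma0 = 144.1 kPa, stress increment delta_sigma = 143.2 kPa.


Result: 0.7338 m

Derivation:
Using Sc = Cc * H / (1 + e0) * log10((sigma0 + delta_sigma) / sigma0)
Stress ratio = (144.1 + 143.2) / 144.1 = 1.99375
log10(1.99375) = 0.299672
Cc * H / (1 + e0) = 0.53 * 7.9 / (1 + 0.71) = 2.44854
Sc = 2.44854 * 0.299672
Sc = 0.7338 m


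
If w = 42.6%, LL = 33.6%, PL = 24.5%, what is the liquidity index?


First compute the plasticity index:
PI = LL - PL = 33.6 - 24.5 = 9.1
Then compute the liquidity index:
LI = (w - PL) / PI
LI = (42.6 - 24.5) / 9.1
LI = 1.989


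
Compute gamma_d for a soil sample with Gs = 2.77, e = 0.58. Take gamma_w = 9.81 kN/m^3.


Result: 17.199 kN/m^3

Derivation:
Using gamma_d = Gs * gamma_w / (1 + e)
gamma_d = 2.77 * 9.81 / (1 + 0.58)
gamma_d = 2.77 * 9.81 / 1.58
gamma_d = 17.199 kN/m^3


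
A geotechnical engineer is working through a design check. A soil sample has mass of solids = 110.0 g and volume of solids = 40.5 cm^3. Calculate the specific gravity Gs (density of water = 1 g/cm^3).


Using Gs = m_s / (V_s * rho_w)
Since rho_w = 1 g/cm^3:
Gs = 110.0 / 40.5
Gs = 2.716


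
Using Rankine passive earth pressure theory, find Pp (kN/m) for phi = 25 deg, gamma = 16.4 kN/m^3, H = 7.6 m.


Result: 1166.99 kN/m

Derivation:
Compute passive earth pressure coefficient:
Kp = tan^2(45 + phi/2) = tan^2(57.5) = 2.463913
Compute passive force:
Pp = 0.5 * Kp * gamma * H^2
Pp = 0.5 * 2.463913 * 16.4 * 7.6^2
Pp = 1166.99 kN/m


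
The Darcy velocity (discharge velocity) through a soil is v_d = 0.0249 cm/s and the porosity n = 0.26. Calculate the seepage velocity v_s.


Using v_s = v_d / n
v_s = 0.0249 / 0.26
v_s = 0.09577 cm/s


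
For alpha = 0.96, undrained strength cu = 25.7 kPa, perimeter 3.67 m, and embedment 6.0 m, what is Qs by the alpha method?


Result: 543.28 kN

Derivation:
Using Qs = alpha * cu * perimeter * L
Qs = 0.96 * 25.7 * 3.67 * 6.0
Qs = 543.28 kN


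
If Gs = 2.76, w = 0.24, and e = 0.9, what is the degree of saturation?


Result: 0.736

Derivation:
Using S = Gs * w / e
S = 2.76 * 0.24 / 0.9
S = 0.736


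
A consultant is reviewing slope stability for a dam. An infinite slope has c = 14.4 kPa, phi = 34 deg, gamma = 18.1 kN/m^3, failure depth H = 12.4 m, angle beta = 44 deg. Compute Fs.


Result: 0.827

Derivation:
Using Fs = c / (gamma*H*sin(beta)*cos(beta)) + tan(phi)/tan(beta)
Cohesion contribution = 14.4 / (18.1*12.4*sin(44)*cos(44))
Cohesion contribution = 0.128398
Friction contribution = tan(34)/tan(44) = 0.698474
Fs = 0.128398 + 0.698474
Fs = 0.827


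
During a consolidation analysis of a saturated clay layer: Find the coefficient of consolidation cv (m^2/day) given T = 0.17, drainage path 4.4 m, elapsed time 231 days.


Using cv = T * H_dr^2 / t
H_dr^2 = 4.4^2 = 19.36
cv = 0.17 * 19.36 / 231
cv = 0.01425 m^2/day


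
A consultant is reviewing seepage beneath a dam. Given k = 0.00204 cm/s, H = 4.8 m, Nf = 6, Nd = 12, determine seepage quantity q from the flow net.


Convert k to m/s for unit consistency with H:
k = 0.00204 cm/s = 0.00204 / 100 m/s = 2.04e-05 m/s
Using q = k * H * Nf / Nd
Nf / Nd = 6 / 12 = 0.5
q = 2.04e-05 * 4.8 * 0.5
q = 4.896e-05 m^3/s per m


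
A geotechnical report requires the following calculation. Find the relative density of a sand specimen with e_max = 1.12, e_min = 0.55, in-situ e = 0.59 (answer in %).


Result: 92.98 %

Derivation:
Using Dr = (e_max - e) / (e_max - e_min) * 100
e_max - e = 1.12 - 0.59 = 0.53
e_max - e_min = 1.12 - 0.55 = 0.57
Dr = 0.53 / 0.57 * 100
Dr = 92.98 %


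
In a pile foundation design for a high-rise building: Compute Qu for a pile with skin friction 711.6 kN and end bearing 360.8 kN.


Result: 1072.4 kN

Derivation:
Using Qu = Qf + Qb
Qu = 711.6 + 360.8
Qu = 1072.4 kN


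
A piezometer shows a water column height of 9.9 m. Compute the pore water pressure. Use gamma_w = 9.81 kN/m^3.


Using u = gamma_w * h_w
u = 9.81 * 9.9
u = 97.12 kPa


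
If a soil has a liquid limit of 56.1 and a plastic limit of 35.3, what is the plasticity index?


Using PI = LL - PL
PI = 56.1 - 35.3
PI = 20.8


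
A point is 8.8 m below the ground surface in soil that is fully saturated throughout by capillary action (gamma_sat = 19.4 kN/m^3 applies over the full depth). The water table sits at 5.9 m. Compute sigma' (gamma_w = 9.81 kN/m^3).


Result: 142.27 kPa

Derivation:
Total stress = gamma_sat * depth
sigma = 19.4 * 8.8 = 170.72 kPa
Pore water pressure u = gamma_w * (depth - d_wt)
u = 9.81 * (8.8 - 5.9) = 28.449 kPa
Effective stress = sigma - u
sigma' = 170.72 - 28.449 = 142.27 kPa


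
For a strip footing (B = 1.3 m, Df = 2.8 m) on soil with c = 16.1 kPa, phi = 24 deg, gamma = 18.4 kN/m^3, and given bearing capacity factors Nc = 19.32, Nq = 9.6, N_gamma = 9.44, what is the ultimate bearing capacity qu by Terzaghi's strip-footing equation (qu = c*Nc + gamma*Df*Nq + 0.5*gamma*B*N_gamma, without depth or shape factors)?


Result: 918.55 kPa

Derivation:
Compute qu = c*Nc + gamma*Df*Nq + 0.5*gamma*B*N_gamma
Term 1: 16.1 * 19.32 = 311.052
Term 2: 18.4 * 2.8 * 9.6 = 494.592
Term 3: 0.5 * 18.4 * 1.3 * 9.44 = 112.9024
qu = 311.052 + 494.592 + 112.9024
qu = 918.55 kPa


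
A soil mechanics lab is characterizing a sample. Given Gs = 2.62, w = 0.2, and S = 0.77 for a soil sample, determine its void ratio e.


Result: 0.6805

Derivation:
Using the relation e = Gs * w / S
e = 2.62 * 0.2 / 0.77
e = 0.6805


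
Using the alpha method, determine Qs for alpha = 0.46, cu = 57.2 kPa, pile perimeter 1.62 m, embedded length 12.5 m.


Using Qs = alpha * cu * perimeter * L
Qs = 0.46 * 57.2 * 1.62 * 12.5
Qs = 532.82 kN


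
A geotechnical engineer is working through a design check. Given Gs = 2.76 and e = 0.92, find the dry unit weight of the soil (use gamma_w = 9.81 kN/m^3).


Using gamma_d = Gs * gamma_w / (1 + e)
gamma_d = 2.76 * 9.81 / (1 + 0.92)
gamma_d = 2.76 * 9.81 / 1.92
gamma_d = 14.102 kN/m^3


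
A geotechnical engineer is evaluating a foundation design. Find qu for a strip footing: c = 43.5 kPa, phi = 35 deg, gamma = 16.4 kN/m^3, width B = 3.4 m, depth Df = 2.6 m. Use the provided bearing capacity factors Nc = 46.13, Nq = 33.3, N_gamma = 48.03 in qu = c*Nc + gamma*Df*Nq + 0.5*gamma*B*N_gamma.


Compute qu = c*Nc + gamma*Df*Nq + 0.5*gamma*B*N_gamma
Term 1: 43.5 * 46.13 = 2006.655
Term 2: 16.4 * 2.6 * 33.3 = 1419.912
Term 3: 0.5 * 16.4 * 3.4 * 48.03 = 1339.0764
qu = 2006.655 + 1419.912 + 1339.0764
qu = 4765.64 kPa


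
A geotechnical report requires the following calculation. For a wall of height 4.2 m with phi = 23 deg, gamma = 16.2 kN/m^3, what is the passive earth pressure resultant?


Compute passive earth pressure coefficient:
Kp = tan^2(45 + phi/2) = tan^2(56.5) = 2.282623
Compute passive force:
Pp = 0.5 * Kp * gamma * H^2
Pp = 0.5 * 2.282623 * 16.2 * 4.2^2
Pp = 326.15 kN/m


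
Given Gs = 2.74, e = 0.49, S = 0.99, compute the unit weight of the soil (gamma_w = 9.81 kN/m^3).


Using gamma = gamma_w * (Gs + S*e) / (1 + e)
Numerator: Gs + S*e = 2.74 + 0.99*0.49 = 3.2251
Denominator: 1 + e = 1 + 0.49 = 1.49
gamma = 9.81 * 3.2251 / 1.49
gamma = 21.234 kN/m^3
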